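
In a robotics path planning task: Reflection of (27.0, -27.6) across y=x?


Reflection over y=x: (x,y) -> (y,x)
(27, -27.6) -> (-27.6, 27)

(-27.6, 27)


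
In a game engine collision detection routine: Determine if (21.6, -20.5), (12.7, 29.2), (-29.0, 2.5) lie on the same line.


Cross product: (12.7-21.6)*(2.5-(-20.5)) - (29.2-(-20.5))*((-29)-21.6)
= 2310.12

No, not collinear


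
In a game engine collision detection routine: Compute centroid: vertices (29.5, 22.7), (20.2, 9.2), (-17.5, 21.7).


Centroid = ((x_A+x_B+x_C)/3, (y_A+y_B+y_C)/3)
= ((29.5+20.2+(-17.5))/3, (22.7+9.2+21.7)/3)
= (10.7333, 17.8667)

(10.7333, 17.8667)


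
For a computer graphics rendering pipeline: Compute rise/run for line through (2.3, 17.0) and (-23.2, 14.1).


slope = (y2-y1)/(x2-x1) = (14.1-17)/((-23.2)-2.3) = (-2.9)/(-25.5) = 0.1137

0.1137


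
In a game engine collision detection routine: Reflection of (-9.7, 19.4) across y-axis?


Reflection over y-axis: (x,y) -> (-x,y)
(-9.7, 19.4) -> (9.7, 19.4)

(9.7, 19.4)


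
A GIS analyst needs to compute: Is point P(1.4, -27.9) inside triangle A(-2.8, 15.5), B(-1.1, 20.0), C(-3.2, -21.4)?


Cross products: AB x AP = -92.68, BC x BP = 204.09, CA x CP = -172.34
All same sign? no

No, outside


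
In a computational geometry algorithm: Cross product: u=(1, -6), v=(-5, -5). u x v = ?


u x v = u_x*v_y - u_y*v_x = 1*(-5) - (-6)*(-5)
= (-5) - 30 = -35

-35


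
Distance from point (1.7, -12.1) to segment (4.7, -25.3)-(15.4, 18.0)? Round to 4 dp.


Project P onto AB: t = 0.2712 (clamped to [0,1])
Closest point on segment: (7.6015, -13.5583)
Distance: 6.079

6.079


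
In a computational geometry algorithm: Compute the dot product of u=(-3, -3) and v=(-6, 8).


u . v = u_x*v_x + u_y*v_y = (-3)*(-6) + (-3)*8
= 18 + (-24) = -6

-6


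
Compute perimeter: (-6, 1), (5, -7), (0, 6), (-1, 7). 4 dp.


Sides: (-6, 1)->(5, -7): sqrt(185) = 13.601471, (5, -7)->(0, 6): sqrt(194) = 13.928388, (0, 6)->(-1, 7): sqrt(2) = 1.414214, (-1, 7)->(-6, 1): sqrt(61) = 7.81025
Sum = 36.754323
Perimeter = 36.7543

36.7543


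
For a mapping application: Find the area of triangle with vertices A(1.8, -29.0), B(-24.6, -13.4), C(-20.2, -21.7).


Area = |x_A(y_B-y_C) + x_B(y_C-y_A) + x_C(y_A-y_B)|/2
= |14.94 + (-179.58) + 315.12|/2
= 150.48/2 = 75.24

75.24


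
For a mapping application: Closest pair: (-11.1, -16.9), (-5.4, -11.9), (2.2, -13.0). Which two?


d(P0,P1) = 7.5822, d(P0,P2) = 13.86, d(P1,P2) = 7.6792
Closest: P0 and P1

Closest pair: (-11.1, -16.9) and (-5.4, -11.9), distance = 7.5822


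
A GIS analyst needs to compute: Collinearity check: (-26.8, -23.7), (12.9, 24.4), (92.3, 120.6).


Cross product: (12.9-(-26.8))*(120.6-(-23.7)) - (24.4-(-23.7))*(92.3-(-26.8))
= 0

Yes, collinear


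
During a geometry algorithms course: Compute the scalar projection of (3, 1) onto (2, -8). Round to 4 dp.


u.v = -2, |v| = sqrt(68) = 8.2462
Scalar projection = u.v / |v| = -2 / sqrt(68) = -0.2425

-0.2425


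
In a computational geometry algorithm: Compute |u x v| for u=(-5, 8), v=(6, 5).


|u x v| = |(-5)*5 - 8*6|
= |(-25) - 48| = 73

73


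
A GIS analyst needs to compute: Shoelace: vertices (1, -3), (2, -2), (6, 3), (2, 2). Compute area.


Shoelace sum: (1*(-2) - 2*(-3)) + (2*3 - 6*(-2)) + (6*2 - 2*3) + (2*(-3) - 1*2)
= 20
Area = |20|/2 = 10

10


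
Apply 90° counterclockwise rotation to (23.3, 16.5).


90° CCW: (x,y) -> (-y, x)
(23.3,16.5) -> (-16.5, 23.3)

(-16.5, 23.3)


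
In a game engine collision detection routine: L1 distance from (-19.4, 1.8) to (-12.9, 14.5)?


|(-19.4)-(-12.9)| + |1.8-14.5| = 6.5 + 12.7 = 19.2

19.2


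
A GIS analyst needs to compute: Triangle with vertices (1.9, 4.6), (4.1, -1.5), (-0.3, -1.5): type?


Side lengths squared: AB^2=42.05, BC^2=19.36, CA^2=42.05
Sorted: [19.36, 42.05, 42.05]
By sides: Isosceles, By angles: Acute

Isosceles, Acute


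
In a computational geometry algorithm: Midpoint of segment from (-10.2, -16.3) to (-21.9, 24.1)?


M = (((-10.2)+(-21.9))/2, ((-16.3)+24.1)/2)
= (-16.05, 3.9)

(-16.05, 3.9)


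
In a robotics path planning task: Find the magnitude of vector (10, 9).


|u| = sqrt(10^2 + 9^2) = sqrt(181) = 13.4536

13.4536


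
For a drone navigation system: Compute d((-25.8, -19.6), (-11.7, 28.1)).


dx=14.1, dy=47.7
d^2 = 14.1^2 + 47.7^2 = 2474.1
d = sqrt(2474.1) = 49.7403

49.7403


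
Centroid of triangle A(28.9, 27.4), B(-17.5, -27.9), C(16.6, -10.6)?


Centroid = ((x_A+x_B+x_C)/3, (y_A+y_B+y_C)/3)
= ((28.9+(-17.5)+16.6)/3, (27.4+(-27.9)+(-10.6))/3)
= (9.3333, -3.7)

(9.3333, -3.7)


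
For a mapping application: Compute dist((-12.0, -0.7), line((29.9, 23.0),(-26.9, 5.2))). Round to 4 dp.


|cross product| = 600.34
|line direction| = sqrt(3543.08) = 59.5238
Distance = 600.34/sqrt(3543.08) = 10.0857

10.0857


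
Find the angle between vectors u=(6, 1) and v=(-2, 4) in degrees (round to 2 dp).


u.v = -8, |u| = sqrt(37) = 6.0828, |v| = sqrt(20) = 4.4721
cos(theta) = u.v/(|u||v|) = -8/sqrt(740) = -0.294086
theta = acos(-0.294086) = 107.1 degrees

107.1 degrees


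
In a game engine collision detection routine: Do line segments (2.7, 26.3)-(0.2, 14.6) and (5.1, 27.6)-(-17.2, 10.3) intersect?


Cross products: d1=-12.53, d2=205.13, d3=24.83, d4=-192.83
d1*d2 < 0 and d3*d4 < 0? yes

Yes, they intersect


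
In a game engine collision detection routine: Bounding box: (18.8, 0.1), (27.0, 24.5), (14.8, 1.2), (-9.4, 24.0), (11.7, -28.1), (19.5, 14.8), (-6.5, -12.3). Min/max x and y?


x range: [-9.4, 27]
y range: [-28.1, 24.5]
Bounding box: (-9.4,-28.1) to (27,24.5)

(-9.4,-28.1) to (27,24.5)


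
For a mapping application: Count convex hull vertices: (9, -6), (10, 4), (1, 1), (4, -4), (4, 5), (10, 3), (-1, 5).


Convex hull vertices (CCW): (-1, 5), (1, 1), (4, -4), (9, -6), (10, 3), (10, 4), (4, 5)
Count = 7

7


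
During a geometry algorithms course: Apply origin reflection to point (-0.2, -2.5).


Reflection over origin: (x,y) -> (-x,-y)
(-0.2, -2.5) -> (0.2, 2.5)

(0.2, 2.5)


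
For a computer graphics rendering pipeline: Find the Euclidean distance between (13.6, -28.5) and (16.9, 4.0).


dx=3.3, dy=32.5
d^2 = 3.3^2 + 32.5^2 = 1067.14
d = sqrt(1067.14) = 32.6671

32.6671


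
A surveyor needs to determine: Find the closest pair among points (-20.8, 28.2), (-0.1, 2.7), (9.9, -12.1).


d(P0,P1) = 32.8442, d(P0,P2) = 50.6614, d(P1,P2) = 17.8617
Closest: P1 and P2

Closest pair: (-0.1, 2.7) and (9.9, -12.1), distance = 17.8617


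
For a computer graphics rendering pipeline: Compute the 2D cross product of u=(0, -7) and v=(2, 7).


u x v = u_x*v_y - u_y*v_x = 0*7 - (-7)*2
= 0 - (-14) = 14

14


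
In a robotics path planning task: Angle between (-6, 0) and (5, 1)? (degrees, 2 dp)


u.v = -30, |u| = sqrt(36) = 6, |v| = sqrt(26) = 5.099
cos(theta) = u.v/(|u||v|) = -30/sqrt(936) = -0.980581
theta = acos(-0.980581) = 168.69 degrees

168.69 degrees


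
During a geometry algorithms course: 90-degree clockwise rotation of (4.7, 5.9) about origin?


90° CW: (x,y) -> (y, -x)
(4.7,5.9) -> (5.9, -4.7)

(5.9, -4.7)


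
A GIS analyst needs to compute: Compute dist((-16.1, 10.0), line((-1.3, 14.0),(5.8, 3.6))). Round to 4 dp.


|cross product| = 182.32
|line direction| = sqrt(158.57) = 12.5925
Distance = 182.32/sqrt(158.57) = 14.4785

14.4785


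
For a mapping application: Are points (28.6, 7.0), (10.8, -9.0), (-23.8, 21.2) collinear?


Cross product: (10.8-28.6)*(21.2-7) - ((-9)-7)*((-23.8)-28.6)
= -1091.16

No, not collinear


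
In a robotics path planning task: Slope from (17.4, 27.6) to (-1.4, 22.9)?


slope = (y2-y1)/(x2-x1) = (22.9-27.6)/((-1.4)-17.4) = (-4.7)/(-18.8) = 0.25

0.25


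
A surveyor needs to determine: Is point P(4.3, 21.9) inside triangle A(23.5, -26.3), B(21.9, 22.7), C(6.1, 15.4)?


Cross products: AB x AP = 863.68, BC x BP = -115.84, CA x CP = 38.04
All same sign? no

No, outside


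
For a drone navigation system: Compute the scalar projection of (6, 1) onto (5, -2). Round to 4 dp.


u.v = 28, |v| = sqrt(29) = 5.3852
Scalar projection = u.v / |v| = 28 / sqrt(29) = 5.1995

5.1995


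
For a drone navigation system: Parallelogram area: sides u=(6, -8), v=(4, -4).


|u x v| = |6*(-4) - (-8)*4|
= |(-24) - (-32)| = 8

8


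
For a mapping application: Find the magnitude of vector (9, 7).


|u| = sqrt(9^2 + 7^2) = sqrt(130) = 11.4018

11.4018


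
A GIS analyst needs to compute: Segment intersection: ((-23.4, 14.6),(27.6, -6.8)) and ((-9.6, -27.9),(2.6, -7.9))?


Cross products: d1=794.5, d2=-486.58, d3=-1872.18, d4=-591.1
d1*d2 < 0 and d3*d4 < 0? no

No, they don't intersect


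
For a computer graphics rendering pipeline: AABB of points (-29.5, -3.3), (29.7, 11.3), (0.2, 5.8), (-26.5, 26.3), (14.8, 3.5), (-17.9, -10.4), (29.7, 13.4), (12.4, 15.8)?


x range: [-29.5, 29.7]
y range: [-10.4, 26.3]
Bounding box: (-29.5,-10.4) to (29.7,26.3)

(-29.5,-10.4) to (29.7,26.3)


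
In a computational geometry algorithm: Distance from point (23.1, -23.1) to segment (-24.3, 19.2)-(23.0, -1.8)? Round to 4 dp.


Project P onto AB: t = 1 (clamped to [0,1])
Closest point on segment: (23, -1.8)
Distance: 21.3002

21.3002


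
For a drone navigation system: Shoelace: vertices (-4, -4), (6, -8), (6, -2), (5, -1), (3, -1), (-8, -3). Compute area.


Shoelace sum: ((-4)*(-8) - 6*(-4)) + (6*(-2) - 6*(-8)) + (6*(-1) - 5*(-2)) + (5*(-1) - 3*(-1)) + (3*(-3) - (-8)*(-1)) + ((-8)*(-4) - (-4)*(-3))
= 97
Area = |97|/2 = 48.5

48.5


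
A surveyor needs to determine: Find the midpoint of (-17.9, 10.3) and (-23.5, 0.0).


M = (((-17.9)+(-23.5))/2, (10.3+0)/2)
= (-20.7, 5.15)

(-20.7, 5.15)


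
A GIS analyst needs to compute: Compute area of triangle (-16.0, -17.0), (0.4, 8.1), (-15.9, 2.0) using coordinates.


Area = |x_A(y_B-y_C) + x_B(y_C-y_A) + x_C(y_A-y_B)|/2
= |(-97.6) + 7.6 + 399.09|/2
= 309.09/2 = 154.545

154.545


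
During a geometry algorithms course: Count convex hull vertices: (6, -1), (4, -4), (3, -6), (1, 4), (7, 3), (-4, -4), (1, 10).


Convex hull vertices (CCW): (-4, -4), (3, -6), (6, -1), (7, 3), (1, 10)
Count = 5

5


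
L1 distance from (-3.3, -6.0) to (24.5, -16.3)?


|(-3.3)-24.5| + |(-6)-(-16.3)| = 27.8 + 10.3 = 38.1

38.1


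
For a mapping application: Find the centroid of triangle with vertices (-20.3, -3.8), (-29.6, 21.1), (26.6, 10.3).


Centroid = ((x_A+x_B+x_C)/3, (y_A+y_B+y_C)/3)
= (((-20.3)+(-29.6)+26.6)/3, ((-3.8)+21.1+10.3)/3)
= (-7.7667, 9.2)

(-7.7667, 9.2)


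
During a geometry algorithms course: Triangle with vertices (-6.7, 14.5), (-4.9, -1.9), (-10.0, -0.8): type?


Side lengths squared: AB^2=272.2, BC^2=27.22, CA^2=244.98
Sorted: [27.22, 244.98, 272.2]
By sides: Scalene, By angles: Right

Scalene, Right


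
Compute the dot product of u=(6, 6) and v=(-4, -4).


u . v = u_x*v_x + u_y*v_y = 6*(-4) + 6*(-4)
= (-24) + (-24) = -48

-48


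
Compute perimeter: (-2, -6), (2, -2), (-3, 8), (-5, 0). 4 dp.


Sides: (-2, -6)->(2, -2): sqrt(32) = 5.656854, (2, -2)->(-3, 8): sqrt(125) = 11.18034, (-3, 8)->(-5, 0): sqrt(68) = 8.246211, (-5, 0)->(-2, -6): sqrt(45) = 6.708204
Sum = 31.791609
Perimeter = 31.7916

31.7916


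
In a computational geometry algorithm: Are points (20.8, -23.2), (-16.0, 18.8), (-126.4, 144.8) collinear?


Cross product: ((-16)-20.8)*(144.8-(-23.2)) - (18.8-(-23.2))*((-126.4)-20.8)
= 0

Yes, collinear


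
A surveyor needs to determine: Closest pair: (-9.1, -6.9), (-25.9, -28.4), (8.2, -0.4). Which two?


d(P0,P1) = 27.2853, d(P0,P2) = 18.4808, d(P1,P2) = 44.1227
Closest: P0 and P2

Closest pair: (-9.1, -6.9) and (8.2, -0.4), distance = 18.4808


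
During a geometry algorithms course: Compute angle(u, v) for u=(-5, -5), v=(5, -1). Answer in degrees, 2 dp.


u.v = -20, |u| = sqrt(50) = 7.0711, |v| = sqrt(26) = 5.099
cos(theta) = u.v/(|u||v|) = -20/sqrt(1300) = -0.5547
theta = acos(-0.5547) = 123.69 degrees

123.69 degrees


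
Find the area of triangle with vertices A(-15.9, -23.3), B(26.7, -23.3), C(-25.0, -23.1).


Area = |x_A(y_B-y_C) + x_B(y_C-y_A) + x_C(y_A-y_B)|/2
= |3.18 + 5.34 + 0|/2
= 8.52/2 = 4.26

4.26


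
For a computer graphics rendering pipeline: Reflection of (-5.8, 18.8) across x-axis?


Reflection over x-axis: (x,y) -> (x,-y)
(-5.8, 18.8) -> (-5.8, -18.8)

(-5.8, -18.8)


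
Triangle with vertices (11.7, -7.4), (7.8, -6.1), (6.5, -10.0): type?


Side lengths squared: AB^2=16.9, BC^2=16.9, CA^2=33.8
Sorted: [16.9, 16.9, 33.8]
By sides: Isosceles, By angles: Right

Isosceles, Right


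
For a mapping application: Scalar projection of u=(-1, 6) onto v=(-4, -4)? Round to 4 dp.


u.v = -20, |v| = sqrt(32) = 5.6569
Scalar projection = u.v / |v| = -20 / sqrt(32) = -3.5355

-3.5355


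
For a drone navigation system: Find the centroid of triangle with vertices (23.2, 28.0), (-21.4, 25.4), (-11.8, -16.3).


Centroid = ((x_A+x_B+x_C)/3, (y_A+y_B+y_C)/3)
= ((23.2+(-21.4)+(-11.8))/3, (28+25.4+(-16.3))/3)
= (-3.3333, 12.3667)

(-3.3333, 12.3667)


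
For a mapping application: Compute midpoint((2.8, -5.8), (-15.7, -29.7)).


M = ((2.8+(-15.7))/2, ((-5.8)+(-29.7))/2)
= (-6.45, -17.75)

(-6.45, -17.75)


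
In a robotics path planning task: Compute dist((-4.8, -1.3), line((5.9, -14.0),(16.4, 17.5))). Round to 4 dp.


|cross product| = 470.4
|line direction| = sqrt(1102.5) = 33.2039
Distance = 470.4/sqrt(1102.5) = 14.167

14.167


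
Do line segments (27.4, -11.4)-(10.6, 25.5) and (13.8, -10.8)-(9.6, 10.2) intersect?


Cross products: d1=-283.08, d2=-85.26, d3=491.76, d4=293.94
d1*d2 < 0 and d3*d4 < 0? no

No, they don't intersect


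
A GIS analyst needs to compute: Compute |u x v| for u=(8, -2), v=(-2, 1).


|u x v| = |8*1 - (-2)*(-2)|
= |8 - 4| = 4

4


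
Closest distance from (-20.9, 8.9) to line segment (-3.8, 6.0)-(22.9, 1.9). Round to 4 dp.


Project P onto AB: t = 0 (clamped to [0,1])
Closest point on segment: (-3.8, 6)
Distance: 17.3442

17.3442


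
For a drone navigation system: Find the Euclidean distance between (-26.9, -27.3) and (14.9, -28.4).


dx=41.8, dy=-1.1
d^2 = 41.8^2 + (-1.1)^2 = 1748.45
d = sqrt(1748.45) = 41.8145

41.8145


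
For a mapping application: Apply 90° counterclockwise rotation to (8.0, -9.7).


90° CCW: (x,y) -> (-y, x)
(8,-9.7) -> (9.7, 8)

(9.7, 8)


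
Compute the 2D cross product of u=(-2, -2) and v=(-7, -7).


u x v = u_x*v_y - u_y*v_x = (-2)*(-7) - (-2)*(-7)
= 14 - 14 = 0

0


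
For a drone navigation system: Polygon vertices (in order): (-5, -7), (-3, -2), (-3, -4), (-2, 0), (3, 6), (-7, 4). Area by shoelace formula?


Shoelace sum: ((-5)*(-2) - (-3)*(-7)) + ((-3)*(-4) - (-3)*(-2)) + ((-3)*0 - (-2)*(-4)) + ((-2)*6 - 3*0) + (3*4 - (-7)*6) + ((-7)*(-7) - (-5)*4)
= 98
Area = |98|/2 = 49

49


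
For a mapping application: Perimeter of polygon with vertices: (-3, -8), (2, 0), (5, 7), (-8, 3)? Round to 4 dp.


Sides: (-3, -8)->(2, 0): sqrt(89) = 9.433981, (2, 0)->(5, 7): sqrt(58) = 7.615773, (5, 7)->(-8, 3): sqrt(185) = 13.601471, (-8, 3)->(-3, -8): sqrt(146) = 12.083046
Sum = 42.734271
Perimeter = 42.7343

42.7343


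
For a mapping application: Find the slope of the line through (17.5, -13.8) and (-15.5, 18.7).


slope = (y2-y1)/(x2-x1) = (18.7-(-13.8))/((-15.5)-17.5) = 32.5/(-33) = -0.9848

-0.9848


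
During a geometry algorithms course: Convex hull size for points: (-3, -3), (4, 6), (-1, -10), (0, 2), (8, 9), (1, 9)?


Convex hull vertices (CCW): (-3, -3), (-1, -10), (8, 9), (1, 9)
Count = 4

4


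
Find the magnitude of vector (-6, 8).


|u| = sqrt((-6)^2 + 8^2) = sqrt(100) = 10

10


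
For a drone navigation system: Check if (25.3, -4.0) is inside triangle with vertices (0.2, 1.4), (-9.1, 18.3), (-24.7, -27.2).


Cross products: AB x AP = -373.97, BC x BP = 1913.08, CA x CP = -852.32
All same sign? no

No, outside


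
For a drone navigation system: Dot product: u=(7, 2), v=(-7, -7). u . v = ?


u . v = u_x*v_x + u_y*v_y = 7*(-7) + 2*(-7)
= (-49) + (-14) = -63

-63


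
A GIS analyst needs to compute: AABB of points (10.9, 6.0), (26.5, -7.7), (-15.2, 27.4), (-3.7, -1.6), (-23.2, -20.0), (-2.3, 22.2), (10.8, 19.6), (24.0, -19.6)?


x range: [-23.2, 26.5]
y range: [-20, 27.4]
Bounding box: (-23.2,-20) to (26.5,27.4)

(-23.2,-20) to (26.5,27.4)


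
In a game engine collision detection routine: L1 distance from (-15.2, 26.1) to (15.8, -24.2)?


|(-15.2)-15.8| + |26.1-(-24.2)| = 31 + 50.3 = 81.3

81.3


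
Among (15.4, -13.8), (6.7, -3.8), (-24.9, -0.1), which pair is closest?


d(P0,P1) = 13.2548, d(P0,P2) = 42.565, d(P1,P2) = 31.8159
Closest: P0 and P1

Closest pair: (15.4, -13.8) and (6.7, -3.8), distance = 13.2548


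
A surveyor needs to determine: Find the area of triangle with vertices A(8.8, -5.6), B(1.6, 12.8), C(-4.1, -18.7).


Area = |x_A(y_B-y_C) + x_B(y_C-y_A) + x_C(y_A-y_B)|/2
= |277.2 + (-20.96) + 75.44|/2
= 331.68/2 = 165.84

165.84


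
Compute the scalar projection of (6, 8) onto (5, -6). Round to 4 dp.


u.v = -18, |v| = sqrt(61) = 7.8102
Scalar projection = u.v / |v| = -18 / sqrt(61) = -2.3047

-2.3047


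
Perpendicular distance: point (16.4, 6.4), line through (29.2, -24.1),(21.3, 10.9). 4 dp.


|cross product| = 207.05
|line direction| = sqrt(1287.41) = 35.8805
Distance = 207.05/sqrt(1287.41) = 5.7705

5.7705


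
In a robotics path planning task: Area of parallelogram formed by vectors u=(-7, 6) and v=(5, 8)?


|u x v| = |(-7)*8 - 6*5|
= |(-56) - 30| = 86

86


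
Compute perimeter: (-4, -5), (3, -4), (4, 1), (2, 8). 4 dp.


Sides: (-4, -5)->(3, -4): sqrt(50) = 7.071068, (3, -4)->(4, 1): sqrt(26) = 5.09902, (4, 1)->(2, 8): sqrt(53) = 7.28011, (2, 8)->(-4, -5): sqrt(205) = 14.317821
Sum = 33.768019
Perimeter = 33.768

33.768


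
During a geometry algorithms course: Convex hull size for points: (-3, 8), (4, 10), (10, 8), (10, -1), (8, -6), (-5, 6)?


Convex hull vertices (CCW): (-5, 6), (8, -6), (10, -1), (10, 8), (4, 10), (-3, 8)
Count = 6

6


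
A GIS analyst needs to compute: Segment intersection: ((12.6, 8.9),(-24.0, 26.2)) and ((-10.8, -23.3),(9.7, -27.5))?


Cross products: d1=758.38, d2=959.31, d3=1583.34, d4=1382.41
d1*d2 < 0 and d3*d4 < 0? no

No, they don't intersect


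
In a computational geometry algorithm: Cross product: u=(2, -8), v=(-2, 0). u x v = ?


u x v = u_x*v_y - u_y*v_x = 2*0 - (-8)*(-2)
= 0 - 16 = -16

-16


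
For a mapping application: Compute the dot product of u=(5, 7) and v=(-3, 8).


u . v = u_x*v_x + u_y*v_y = 5*(-3) + 7*8
= (-15) + 56 = 41

41


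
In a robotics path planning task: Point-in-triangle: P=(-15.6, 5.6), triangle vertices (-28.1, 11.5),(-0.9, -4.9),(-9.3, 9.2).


Cross products: AB x AP = 44.52, BC x BP = 119.07, CA x CP = 82.17
All same sign? yes

Yes, inside


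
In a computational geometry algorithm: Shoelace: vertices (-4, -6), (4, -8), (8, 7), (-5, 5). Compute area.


Shoelace sum: ((-4)*(-8) - 4*(-6)) + (4*7 - 8*(-8)) + (8*5 - (-5)*7) + ((-5)*(-6) - (-4)*5)
= 273
Area = |273|/2 = 136.5

136.5


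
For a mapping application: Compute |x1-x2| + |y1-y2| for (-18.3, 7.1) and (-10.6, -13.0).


|(-18.3)-(-10.6)| + |7.1-(-13)| = 7.7 + 20.1 = 27.8

27.8


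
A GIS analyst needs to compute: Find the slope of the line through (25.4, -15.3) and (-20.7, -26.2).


slope = (y2-y1)/(x2-x1) = ((-26.2)-(-15.3))/((-20.7)-25.4) = (-10.9)/(-46.1) = 0.2364

0.2364


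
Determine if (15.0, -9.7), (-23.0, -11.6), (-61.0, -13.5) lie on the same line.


Cross product: ((-23)-15)*((-13.5)-(-9.7)) - ((-11.6)-(-9.7))*((-61)-15)
= 0

Yes, collinear


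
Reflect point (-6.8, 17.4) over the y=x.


Reflection over y=x: (x,y) -> (y,x)
(-6.8, 17.4) -> (17.4, -6.8)

(17.4, -6.8)


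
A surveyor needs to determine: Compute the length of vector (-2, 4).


|u| = sqrt((-2)^2 + 4^2) = sqrt(20) = 4.4721

4.4721


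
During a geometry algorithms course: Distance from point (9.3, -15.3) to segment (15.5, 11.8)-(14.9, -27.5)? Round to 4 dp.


Project P onto AB: t = 0.6918 (clamped to [0,1])
Closest point on segment: (15.0849, -15.3883)
Distance: 5.7856

5.7856


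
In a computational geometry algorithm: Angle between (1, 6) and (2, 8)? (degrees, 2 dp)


u.v = 50, |u| = sqrt(37) = 6.0828, |v| = sqrt(68) = 8.2462
cos(theta) = u.v/(|u||v|) = 50/sqrt(2516) = 0.996815
theta = acos(0.996815) = 4.57 degrees

4.57 degrees


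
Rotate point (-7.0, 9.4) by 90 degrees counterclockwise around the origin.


90° CCW: (x,y) -> (-y, x)
(-7,9.4) -> (-9.4, -7)

(-9.4, -7)


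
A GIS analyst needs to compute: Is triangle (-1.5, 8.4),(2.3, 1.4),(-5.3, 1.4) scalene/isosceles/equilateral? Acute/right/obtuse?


Side lengths squared: AB^2=63.44, BC^2=57.76, CA^2=63.44
Sorted: [57.76, 63.44, 63.44]
By sides: Isosceles, By angles: Acute

Isosceles, Acute


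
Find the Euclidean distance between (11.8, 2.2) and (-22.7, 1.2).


dx=-34.5, dy=-1
d^2 = (-34.5)^2 + (-1)^2 = 1191.25
d = sqrt(1191.25) = 34.5145

34.5145


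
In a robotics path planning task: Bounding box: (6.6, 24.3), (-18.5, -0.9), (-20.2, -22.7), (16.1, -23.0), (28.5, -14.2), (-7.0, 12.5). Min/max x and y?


x range: [-20.2, 28.5]
y range: [-23, 24.3]
Bounding box: (-20.2,-23) to (28.5,24.3)

(-20.2,-23) to (28.5,24.3)


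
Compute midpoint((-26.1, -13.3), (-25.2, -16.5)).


M = (((-26.1)+(-25.2))/2, ((-13.3)+(-16.5))/2)
= (-25.65, -14.9)

(-25.65, -14.9)


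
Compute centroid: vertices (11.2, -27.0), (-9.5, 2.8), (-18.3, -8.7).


Centroid = ((x_A+x_B+x_C)/3, (y_A+y_B+y_C)/3)
= ((11.2+(-9.5)+(-18.3))/3, ((-27)+2.8+(-8.7))/3)
= (-5.5333, -10.9667)

(-5.5333, -10.9667)


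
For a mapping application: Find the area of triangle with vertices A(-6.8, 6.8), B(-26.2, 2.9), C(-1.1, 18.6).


Area = |x_A(y_B-y_C) + x_B(y_C-y_A) + x_C(y_A-y_B)|/2
= |106.76 + (-309.16) + (-4.29)|/2
= 206.69/2 = 103.345

103.345


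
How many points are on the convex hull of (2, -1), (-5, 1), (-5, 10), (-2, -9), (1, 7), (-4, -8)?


Convex hull vertices (CCW): (-5, 1), (-4, -8), (-2, -9), (2, -1), (1, 7), (-5, 10)
Count = 6

6


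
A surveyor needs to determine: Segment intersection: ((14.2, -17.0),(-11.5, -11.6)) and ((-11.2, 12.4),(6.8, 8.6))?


Cross products: d1=-432.68, d2=-433.14, d3=-618.42, d4=-617.96
d1*d2 < 0 and d3*d4 < 0? no

No, they don't intersect


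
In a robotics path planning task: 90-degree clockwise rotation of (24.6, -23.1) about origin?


90° CW: (x,y) -> (y, -x)
(24.6,-23.1) -> (-23.1, -24.6)

(-23.1, -24.6)


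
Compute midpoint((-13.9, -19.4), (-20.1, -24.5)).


M = (((-13.9)+(-20.1))/2, ((-19.4)+(-24.5))/2)
= (-17, -21.95)

(-17, -21.95)


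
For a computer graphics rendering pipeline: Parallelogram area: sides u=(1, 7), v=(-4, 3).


|u x v| = |1*3 - 7*(-4)|
= |3 - (-28)| = 31

31


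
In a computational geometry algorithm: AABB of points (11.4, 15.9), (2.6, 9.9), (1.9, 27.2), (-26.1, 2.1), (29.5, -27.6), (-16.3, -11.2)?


x range: [-26.1, 29.5]
y range: [-27.6, 27.2]
Bounding box: (-26.1,-27.6) to (29.5,27.2)

(-26.1,-27.6) to (29.5,27.2)


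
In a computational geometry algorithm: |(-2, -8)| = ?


|u| = sqrt((-2)^2 + (-8)^2) = sqrt(68) = 8.2462

8.2462


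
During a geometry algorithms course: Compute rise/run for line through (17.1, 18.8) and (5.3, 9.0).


slope = (y2-y1)/(x2-x1) = (9-18.8)/(5.3-17.1) = (-9.8)/(-11.8) = 0.8305

0.8305


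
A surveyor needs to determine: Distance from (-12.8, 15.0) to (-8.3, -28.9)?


dx=4.5, dy=-43.9
d^2 = 4.5^2 + (-43.9)^2 = 1947.46
d = sqrt(1947.46) = 44.13

44.13


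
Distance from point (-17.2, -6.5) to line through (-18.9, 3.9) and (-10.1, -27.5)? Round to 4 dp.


|cross product| = 38.14
|line direction| = sqrt(1063.4) = 32.6098
Distance = 38.14/sqrt(1063.4) = 1.1696

1.1696


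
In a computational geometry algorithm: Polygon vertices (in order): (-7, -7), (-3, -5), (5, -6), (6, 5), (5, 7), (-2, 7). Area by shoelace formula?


Shoelace sum: ((-7)*(-5) - (-3)*(-7)) + ((-3)*(-6) - 5*(-5)) + (5*5 - 6*(-6)) + (6*7 - 5*5) + (5*7 - (-2)*7) + ((-2)*(-7) - (-7)*7)
= 247
Area = |247|/2 = 123.5

123.5


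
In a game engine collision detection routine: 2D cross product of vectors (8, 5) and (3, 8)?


u x v = u_x*v_y - u_y*v_x = 8*8 - 5*3
= 64 - 15 = 49

49


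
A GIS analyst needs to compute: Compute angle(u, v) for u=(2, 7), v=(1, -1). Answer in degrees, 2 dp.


u.v = -5, |u| = sqrt(53) = 7.2801, |v| = sqrt(2) = 1.4142
cos(theta) = u.v/(|u||v|) = -5/sqrt(106) = -0.485643
theta = acos(-0.485643) = 119.05 degrees

119.05 degrees


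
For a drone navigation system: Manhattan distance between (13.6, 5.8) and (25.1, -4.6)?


|13.6-25.1| + |5.8-(-4.6)| = 11.5 + 10.4 = 21.9

21.9


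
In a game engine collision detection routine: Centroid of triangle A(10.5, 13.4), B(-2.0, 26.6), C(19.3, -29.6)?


Centroid = ((x_A+x_B+x_C)/3, (y_A+y_B+y_C)/3)
= ((10.5+(-2)+19.3)/3, (13.4+26.6+(-29.6))/3)
= (9.2667, 3.4667)

(9.2667, 3.4667)


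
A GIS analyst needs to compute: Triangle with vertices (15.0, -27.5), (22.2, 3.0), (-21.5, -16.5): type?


Side lengths squared: AB^2=982.09, BC^2=2289.94, CA^2=1453.25
Sorted: [982.09, 1453.25, 2289.94]
By sides: Scalene, By angles: Acute

Scalene, Acute


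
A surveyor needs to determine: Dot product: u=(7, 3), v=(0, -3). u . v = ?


u . v = u_x*v_x + u_y*v_y = 7*0 + 3*(-3)
= 0 + (-9) = -9

-9


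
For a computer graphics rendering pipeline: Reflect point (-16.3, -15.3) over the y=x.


Reflection over y=x: (x,y) -> (y,x)
(-16.3, -15.3) -> (-15.3, -16.3)

(-15.3, -16.3)


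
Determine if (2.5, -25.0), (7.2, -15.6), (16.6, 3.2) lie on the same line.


Cross product: (7.2-2.5)*(3.2-(-25)) - ((-15.6)-(-25))*(16.6-2.5)
= 0

Yes, collinear


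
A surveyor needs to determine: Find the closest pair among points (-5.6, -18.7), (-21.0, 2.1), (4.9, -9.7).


d(P0,P1) = 25.8805, d(P0,P2) = 13.8293, d(P1,P2) = 28.4614
Closest: P0 and P2

Closest pair: (-5.6, -18.7) and (4.9, -9.7), distance = 13.8293


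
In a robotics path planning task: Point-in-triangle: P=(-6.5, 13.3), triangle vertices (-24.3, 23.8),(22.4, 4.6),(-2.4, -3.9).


Cross products: AB x AP = -148.59, BC x BP = -461.41, CA x CP = -263.11
All same sign? yes

Yes, inside


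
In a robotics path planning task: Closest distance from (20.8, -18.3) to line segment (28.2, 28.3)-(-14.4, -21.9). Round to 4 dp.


Project P onto AB: t = 0.6124 (clamped to [0,1])
Closest point on segment: (2.1125, -2.4417)
Distance: 24.5094

24.5094


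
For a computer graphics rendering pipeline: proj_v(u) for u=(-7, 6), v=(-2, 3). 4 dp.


u.v = 32, |v| = sqrt(13) = 3.6056
Scalar projection = u.v / |v| = 32 / sqrt(13) = 8.8752

8.8752


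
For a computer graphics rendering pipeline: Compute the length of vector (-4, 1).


|u| = sqrt((-4)^2 + 1^2) = sqrt(17) = 4.1231

4.1231


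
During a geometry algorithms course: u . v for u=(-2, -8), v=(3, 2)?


u . v = u_x*v_x + u_y*v_y = (-2)*3 + (-8)*2
= (-6) + (-16) = -22

-22


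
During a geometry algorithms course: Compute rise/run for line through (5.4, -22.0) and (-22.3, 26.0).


slope = (y2-y1)/(x2-x1) = (26-(-22))/((-22.3)-5.4) = 48/(-27.7) = -1.7329

-1.7329


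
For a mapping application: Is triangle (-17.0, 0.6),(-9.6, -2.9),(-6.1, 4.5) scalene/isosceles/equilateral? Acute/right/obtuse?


Side lengths squared: AB^2=67.01, BC^2=67.01, CA^2=134.02
Sorted: [67.01, 67.01, 134.02]
By sides: Isosceles, By angles: Right

Isosceles, Right


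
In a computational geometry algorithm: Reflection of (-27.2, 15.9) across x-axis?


Reflection over x-axis: (x,y) -> (x,-y)
(-27.2, 15.9) -> (-27.2, -15.9)

(-27.2, -15.9)


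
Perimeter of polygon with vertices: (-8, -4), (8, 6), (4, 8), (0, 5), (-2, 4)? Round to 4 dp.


Sides: (-8, -4)->(8, 6): sqrt(356) = 18.867962, (8, 6)->(4, 8): sqrt(20) = 4.472136, (4, 8)->(0, 5): sqrt(25) = 5, (0, 5)->(-2, 4): sqrt(5) = 2.236068, (-2, 4)->(-8, -4): sqrt(100) = 10
Sum = 40.576166
Perimeter = 40.5762

40.5762


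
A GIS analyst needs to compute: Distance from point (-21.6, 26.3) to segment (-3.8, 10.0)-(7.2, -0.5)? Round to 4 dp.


Project P onto AB: t = 0 (clamped to [0,1])
Closest point on segment: (-3.8, 10)
Distance: 24.1357

24.1357


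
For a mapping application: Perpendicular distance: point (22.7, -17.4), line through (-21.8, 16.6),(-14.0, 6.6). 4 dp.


|cross product| = 179.8
|line direction| = sqrt(160.84) = 12.6823
Distance = 179.8/sqrt(160.84) = 14.1773

14.1773


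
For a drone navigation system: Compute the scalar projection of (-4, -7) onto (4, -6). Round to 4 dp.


u.v = 26, |v| = sqrt(52) = 7.2111
Scalar projection = u.v / |v| = 26 / sqrt(52) = 3.6056

3.6056


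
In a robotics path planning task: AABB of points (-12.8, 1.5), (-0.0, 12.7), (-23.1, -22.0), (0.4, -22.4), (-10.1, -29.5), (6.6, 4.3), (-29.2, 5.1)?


x range: [-29.2, 6.6]
y range: [-29.5, 12.7]
Bounding box: (-29.2,-29.5) to (6.6,12.7)

(-29.2,-29.5) to (6.6,12.7)


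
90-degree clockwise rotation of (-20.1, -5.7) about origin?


90° CW: (x,y) -> (y, -x)
(-20.1,-5.7) -> (-5.7, 20.1)

(-5.7, 20.1)


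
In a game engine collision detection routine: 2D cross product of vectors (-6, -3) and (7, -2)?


u x v = u_x*v_y - u_y*v_x = (-6)*(-2) - (-3)*7
= 12 - (-21) = 33

33


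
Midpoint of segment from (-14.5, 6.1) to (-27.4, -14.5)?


M = (((-14.5)+(-27.4))/2, (6.1+(-14.5))/2)
= (-20.95, -4.2)

(-20.95, -4.2)


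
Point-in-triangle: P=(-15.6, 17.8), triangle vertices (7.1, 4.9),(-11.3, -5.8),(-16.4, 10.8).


Cross products: AB x AP = -480.25, BC x BP = -48.98, CA x CP = 169.22
All same sign? no

No, outside


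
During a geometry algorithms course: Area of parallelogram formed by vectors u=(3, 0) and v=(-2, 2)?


|u x v| = |3*2 - 0*(-2)|
= |6 - 0| = 6

6


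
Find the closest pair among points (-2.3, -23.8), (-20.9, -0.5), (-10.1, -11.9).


d(P0,P1) = 29.8136, d(P0,P2) = 14.2285, d(P1,P2) = 15.7035
Closest: P0 and P2

Closest pair: (-2.3, -23.8) and (-10.1, -11.9), distance = 14.2285


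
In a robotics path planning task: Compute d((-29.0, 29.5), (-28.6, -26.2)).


dx=0.4, dy=-55.7
d^2 = 0.4^2 + (-55.7)^2 = 3102.65
d = sqrt(3102.65) = 55.7014

55.7014


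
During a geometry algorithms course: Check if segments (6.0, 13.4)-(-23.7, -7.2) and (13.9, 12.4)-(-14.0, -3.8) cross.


Cross products: d1=-155.88, d2=-62.28, d3=192.44, d4=98.84
d1*d2 < 0 and d3*d4 < 0? no

No, they don't intersect


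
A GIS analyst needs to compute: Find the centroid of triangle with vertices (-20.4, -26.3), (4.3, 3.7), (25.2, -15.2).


Centroid = ((x_A+x_B+x_C)/3, (y_A+y_B+y_C)/3)
= (((-20.4)+4.3+25.2)/3, ((-26.3)+3.7+(-15.2))/3)
= (3.0333, -12.6)

(3.0333, -12.6)


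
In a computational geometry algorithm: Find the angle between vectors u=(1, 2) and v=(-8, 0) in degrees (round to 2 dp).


u.v = -8, |u| = sqrt(5) = 2.2361, |v| = sqrt(64) = 8
cos(theta) = u.v/(|u||v|) = -8/sqrt(320) = -0.447214
theta = acos(-0.447214) = 116.57 degrees

116.57 degrees


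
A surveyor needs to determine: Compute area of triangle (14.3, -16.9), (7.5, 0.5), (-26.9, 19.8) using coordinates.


Area = |x_A(y_B-y_C) + x_B(y_C-y_A) + x_C(y_A-y_B)|/2
= |(-275.99) + 275.25 + 468.06|/2
= 467.32/2 = 233.66

233.66


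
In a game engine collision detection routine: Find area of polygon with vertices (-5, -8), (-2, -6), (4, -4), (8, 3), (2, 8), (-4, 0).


Shoelace sum: ((-5)*(-6) - (-2)*(-8)) + ((-2)*(-4) - 4*(-6)) + (4*3 - 8*(-4)) + (8*8 - 2*3) + (2*0 - (-4)*8) + ((-4)*(-8) - (-5)*0)
= 212
Area = |212|/2 = 106

106


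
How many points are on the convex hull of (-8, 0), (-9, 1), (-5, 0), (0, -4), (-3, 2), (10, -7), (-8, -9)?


Convex hull vertices (CCW): (-9, 1), (-8, -9), (10, -7), (-3, 2)
Count = 4

4


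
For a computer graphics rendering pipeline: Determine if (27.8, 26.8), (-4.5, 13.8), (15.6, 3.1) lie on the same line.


Cross product: ((-4.5)-27.8)*(3.1-26.8) - (13.8-26.8)*(15.6-27.8)
= 606.91

No, not collinear


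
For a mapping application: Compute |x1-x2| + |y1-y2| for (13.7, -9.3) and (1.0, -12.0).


|13.7-1| + |(-9.3)-(-12)| = 12.7 + 2.7 = 15.4

15.4


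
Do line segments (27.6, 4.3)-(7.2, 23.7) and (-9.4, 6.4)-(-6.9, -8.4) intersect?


Cross products: d1=542.35, d2=288.93, d3=674.96, d4=928.38
d1*d2 < 0 and d3*d4 < 0? no

No, they don't intersect


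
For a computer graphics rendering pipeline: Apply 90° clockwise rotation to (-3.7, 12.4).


90° CW: (x,y) -> (y, -x)
(-3.7,12.4) -> (12.4, 3.7)

(12.4, 3.7)


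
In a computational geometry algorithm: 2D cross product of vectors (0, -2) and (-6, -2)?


u x v = u_x*v_y - u_y*v_x = 0*(-2) - (-2)*(-6)
= 0 - 12 = -12

-12


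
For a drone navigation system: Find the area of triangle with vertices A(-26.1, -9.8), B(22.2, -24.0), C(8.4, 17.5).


Area = |x_A(y_B-y_C) + x_B(y_C-y_A) + x_C(y_A-y_B)|/2
= |1083.15 + 606.06 + 119.28|/2
= 1808.49/2 = 904.245

904.245


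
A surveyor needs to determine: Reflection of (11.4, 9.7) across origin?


Reflection over origin: (x,y) -> (-x,-y)
(11.4, 9.7) -> (-11.4, -9.7)

(-11.4, -9.7)


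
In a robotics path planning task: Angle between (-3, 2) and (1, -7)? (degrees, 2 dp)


u.v = -17, |u| = sqrt(13) = 3.6056, |v| = sqrt(50) = 7.0711
cos(theta) = u.v/(|u||v|) = -17/sqrt(650) = -0.666795
theta = acos(-0.666795) = 131.82 degrees

131.82 degrees


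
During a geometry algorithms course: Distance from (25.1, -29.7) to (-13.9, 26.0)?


dx=-39, dy=55.7
d^2 = (-39)^2 + 55.7^2 = 4623.49
d = sqrt(4623.49) = 67.9962

67.9962


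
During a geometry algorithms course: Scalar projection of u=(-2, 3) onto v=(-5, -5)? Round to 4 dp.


u.v = -5, |v| = sqrt(50) = 7.0711
Scalar projection = u.v / |v| = -5 / sqrt(50) = -0.7071

-0.7071


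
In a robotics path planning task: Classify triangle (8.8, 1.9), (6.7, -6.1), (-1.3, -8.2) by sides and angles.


Side lengths squared: AB^2=68.41, BC^2=68.41, CA^2=204.02
Sorted: [68.41, 68.41, 204.02]
By sides: Isosceles, By angles: Obtuse

Isosceles, Obtuse


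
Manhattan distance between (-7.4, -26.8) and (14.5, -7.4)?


|(-7.4)-14.5| + |(-26.8)-(-7.4)| = 21.9 + 19.4 = 41.3

41.3


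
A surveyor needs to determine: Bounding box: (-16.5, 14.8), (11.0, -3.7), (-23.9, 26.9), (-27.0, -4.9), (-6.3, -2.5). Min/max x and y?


x range: [-27, 11]
y range: [-4.9, 26.9]
Bounding box: (-27,-4.9) to (11,26.9)

(-27,-4.9) to (11,26.9)


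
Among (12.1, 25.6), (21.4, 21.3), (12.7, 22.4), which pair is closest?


d(P0,P1) = 10.246, d(P0,P2) = 3.2558, d(P1,P2) = 8.7693
Closest: P0 and P2

Closest pair: (12.1, 25.6) and (12.7, 22.4), distance = 3.2558


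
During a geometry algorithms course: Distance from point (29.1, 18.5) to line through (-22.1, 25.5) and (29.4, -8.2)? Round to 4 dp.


|cross product| = 1364.94
|line direction| = sqrt(3787.94) = 61.5462
Distance = 1364.94/sqrt(3787.94) = 22.1775

22.1775


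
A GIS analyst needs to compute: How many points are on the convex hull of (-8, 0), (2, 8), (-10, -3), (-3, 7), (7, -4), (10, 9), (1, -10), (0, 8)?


Convex hull vertices (CCW): (-10, -3), (1, -10), (7, -4), (10, 9), (0, 8), (-3, 7), (-8, 0)
Count = 7

7


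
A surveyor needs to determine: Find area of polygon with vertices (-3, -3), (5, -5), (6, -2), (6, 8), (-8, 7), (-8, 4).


Shoelace sum: ((-3)*(-5) - 5*(-3)) + (5*(-2) - 6*(-5)) + (6*8 - 6*(-2)) + (6*7 - (-8)*8) + ((-8)*4 - (-8)*7) + ((-8)*(-3) - (-3)*4)
= 276
Area = |276|/2 = 138

138


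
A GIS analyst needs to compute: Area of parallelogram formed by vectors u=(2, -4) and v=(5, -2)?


|u x v| = |2*(-2) - (-4)*5|
= |(-4) - (-20)| = 16

16


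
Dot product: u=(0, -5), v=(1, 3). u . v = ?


u . v = u_x*v_x + u_y*v_y = 0*1 + (-5)*3
= 0 + (-15) = -15

-15


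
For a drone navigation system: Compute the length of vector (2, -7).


|u| = sqrt(2^2 + (-7)^2) = sqrt(53) = 7.2801

7.2801


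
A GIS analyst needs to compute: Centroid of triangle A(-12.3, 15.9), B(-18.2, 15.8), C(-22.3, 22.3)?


Centroid = ((x_A+x_B+x_C)/3, (y_A+y_B+y_C)/3)
= (((-12.3)+(-18.2)+(-22.3))/3, (15.9+15.8+22.3)/3)
= (-17.6, 18)

(-17.6, 18)


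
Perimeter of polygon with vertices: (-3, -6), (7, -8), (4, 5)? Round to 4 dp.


Sides: (-3, -6)->(7, -8): sqrt(104) = 10.198039, (7, -8)->(4, 5): sqrt(178) = 13.341664, (4, 5)->(-3, -6): sqrt(170) = 13.038405
Sum = 36.578108
Perimeter = 36.5781

36.5781


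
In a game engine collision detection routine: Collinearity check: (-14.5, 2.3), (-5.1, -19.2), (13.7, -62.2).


Cross product: ((-5.1)-(-14.5))*((-62.2)-2.3) - ((-19.2)-2.3)*(13.7-(-14.5))
= 0

Yes, collinear


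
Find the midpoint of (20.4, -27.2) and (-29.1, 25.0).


M = ((20.4+(-29.1))/2, ((-27.2)+25)/2)
= (-4.35, -1.1)

(-4.35, -1.1)


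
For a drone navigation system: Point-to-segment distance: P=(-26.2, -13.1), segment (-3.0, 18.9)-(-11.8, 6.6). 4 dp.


Project P onto AB: t = 1 (clamped to [0,1])
Closest point on segment: (-11.8, 6.6)
Distance: 24.4018

24.4018


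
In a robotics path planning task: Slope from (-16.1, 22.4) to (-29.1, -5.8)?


slope = (y2-y1)/(x2-x1) = ((-5.8)-22.4)/((-29.1)-(-16.1)) = (-28.2)/(-13) = 2.1692

2.1692


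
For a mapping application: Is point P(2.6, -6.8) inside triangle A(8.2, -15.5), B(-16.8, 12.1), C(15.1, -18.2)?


Cross products: AB x AP = -62.94, BC x BP = -15.09, CA x CP = -44.91
All same sign? yes

Yes, inside


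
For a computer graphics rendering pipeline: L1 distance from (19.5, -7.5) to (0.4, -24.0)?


|19.5-0.4| + |(-7.5)-(-24)| = 19.1 + 16.5 = 35.6

35.6


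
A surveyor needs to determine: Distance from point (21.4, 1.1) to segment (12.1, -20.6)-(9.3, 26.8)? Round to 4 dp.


Project P onto AB: t = 0.4447 (clamped to [0,1])
Closest point on segment: (10.8549, 0.4771)
Distance: 10.5634

10.5634


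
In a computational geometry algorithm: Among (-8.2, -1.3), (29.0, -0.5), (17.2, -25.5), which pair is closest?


d(P0,P1) = 37.2086, d(P0,P2) = 35.0828, d(P1,P2) = 27.6449
Closest: P1 and P2

Closest pair: (29.0, -0.5) and (17.2, -25.5), distance = 27.6449


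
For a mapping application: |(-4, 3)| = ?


|u| = sqrt((-4)^2 + 3^2) = sqrt(25) = 5

5


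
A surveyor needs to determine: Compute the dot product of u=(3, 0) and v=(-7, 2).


u . v = u_x*v_x + u_y*v_y = 3*(-7) + 0*2
= (-21) + 0 = -21

-21


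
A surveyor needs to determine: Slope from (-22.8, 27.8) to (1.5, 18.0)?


slope = (y2-y1)/(x2-x1) = (18-27.8)/(1.5-(-22.8)) = (-9.8)/24.3 = -0.4033

-0.4033


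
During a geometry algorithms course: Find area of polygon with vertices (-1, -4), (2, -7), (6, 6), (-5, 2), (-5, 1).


Shoelace sum: ((-1)*(-7) - 2*(-4)) + (2*6 - 6*(-7)) + (6*2 - (-5)*6) + ((-5)*1 - (-5)*2) + ((-5)*(-4) - (-1)*1)
= 137
Area = |137|/2 = 68.5

68.5


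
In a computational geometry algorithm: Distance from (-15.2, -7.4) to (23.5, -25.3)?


dx=38.7, dy=-17.9
d^2 = 38.7^2 + (-17.9)^2 = 1818.1
d = sqrt(1818.1) = 42.6392

42.6392


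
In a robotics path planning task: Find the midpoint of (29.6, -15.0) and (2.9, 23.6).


M = ((29.6+2.9)/2, ((-15)+23.6)/2)
= (16.25, 4.3)

(16.25, 4.3)


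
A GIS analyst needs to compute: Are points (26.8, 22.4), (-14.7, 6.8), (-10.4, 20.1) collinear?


Cross product: ((-14.7)-26.8)*(20.1-22.4) - (6.8-22.4)*((-10.4)-26.8)
= -484.87

No, not collinear


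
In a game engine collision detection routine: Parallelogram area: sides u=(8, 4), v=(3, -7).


|u x v| = |8*(-7) - 4*3|
= |(-56) - 12| = 68

68
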